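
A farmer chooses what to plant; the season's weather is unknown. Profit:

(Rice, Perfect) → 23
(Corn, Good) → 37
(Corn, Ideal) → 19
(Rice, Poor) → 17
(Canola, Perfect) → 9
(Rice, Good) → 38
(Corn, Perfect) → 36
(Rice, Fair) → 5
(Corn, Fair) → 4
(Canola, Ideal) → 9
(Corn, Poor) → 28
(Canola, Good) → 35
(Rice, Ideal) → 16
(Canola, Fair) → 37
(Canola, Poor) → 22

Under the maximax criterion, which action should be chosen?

Rice

Row maxima: Corn=37, Canola=37, Rice=38
Best best-case = 38 → Rice.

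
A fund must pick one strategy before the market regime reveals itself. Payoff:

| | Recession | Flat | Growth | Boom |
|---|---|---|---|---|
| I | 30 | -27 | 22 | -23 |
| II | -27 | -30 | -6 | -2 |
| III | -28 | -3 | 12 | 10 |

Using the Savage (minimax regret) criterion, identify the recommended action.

Column bests: Recession=30, Flat=-3, Growth=22, Boom=10.
I regrets: 0, 24, 0, 33 → max 33
II regrets: 57, 27, 28, 12 → max 57
III regrets: 58, 0, 10, 0 → max 58
Smallest max regret = 33 → I.

I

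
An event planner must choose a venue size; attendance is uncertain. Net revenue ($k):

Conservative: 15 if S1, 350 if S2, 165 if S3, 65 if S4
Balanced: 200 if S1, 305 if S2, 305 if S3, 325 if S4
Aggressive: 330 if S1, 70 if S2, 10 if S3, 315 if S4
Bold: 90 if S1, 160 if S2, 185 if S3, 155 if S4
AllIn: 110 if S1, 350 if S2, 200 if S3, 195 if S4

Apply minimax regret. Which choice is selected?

Column bests: S1=330, S2=350, S3=305, S4=325.
Conservative regrets: 315, 0, 140, 260 → max 315
Balanced regrets: 130, 45, 0, 0 → max 130
Aggressive regrets: 0, 280, 295, 10 → max 295
Bold regrets: 240, 190, 120, 170 → max 240
AllIn regrets: 220, 0, 105, 130 → max 220
Smallest max regret = 130 → Balanced.

Balanced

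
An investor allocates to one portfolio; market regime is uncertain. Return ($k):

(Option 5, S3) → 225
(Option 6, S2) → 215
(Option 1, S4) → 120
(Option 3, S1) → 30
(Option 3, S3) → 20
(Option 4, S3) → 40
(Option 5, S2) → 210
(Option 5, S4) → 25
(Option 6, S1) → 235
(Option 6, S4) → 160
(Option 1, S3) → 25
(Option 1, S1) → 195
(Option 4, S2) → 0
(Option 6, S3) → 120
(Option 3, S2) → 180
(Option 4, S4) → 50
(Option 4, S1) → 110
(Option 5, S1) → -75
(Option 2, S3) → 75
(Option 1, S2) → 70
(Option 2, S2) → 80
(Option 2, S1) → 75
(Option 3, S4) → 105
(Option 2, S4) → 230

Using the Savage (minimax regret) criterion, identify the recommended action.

Option 6

Column bests: S1=235, S2=215, S3=225, S4=230.
Option 1 regrets: 40, 145, 200, 110 → max 200
Option 2 regrets: 160, 135, 150, 0 → max 160
Option 3 regrets: 205, 35, 205, 125 → max 205
Option 4 regrets: 125, 215, 185, 180 → max 215
Option 5 regrets: 310, 5, 0, 205 → max 310
Option 6 regrets: 0, 0, 105, 70 → max 105
Smallest max regret = 105 → Option 6.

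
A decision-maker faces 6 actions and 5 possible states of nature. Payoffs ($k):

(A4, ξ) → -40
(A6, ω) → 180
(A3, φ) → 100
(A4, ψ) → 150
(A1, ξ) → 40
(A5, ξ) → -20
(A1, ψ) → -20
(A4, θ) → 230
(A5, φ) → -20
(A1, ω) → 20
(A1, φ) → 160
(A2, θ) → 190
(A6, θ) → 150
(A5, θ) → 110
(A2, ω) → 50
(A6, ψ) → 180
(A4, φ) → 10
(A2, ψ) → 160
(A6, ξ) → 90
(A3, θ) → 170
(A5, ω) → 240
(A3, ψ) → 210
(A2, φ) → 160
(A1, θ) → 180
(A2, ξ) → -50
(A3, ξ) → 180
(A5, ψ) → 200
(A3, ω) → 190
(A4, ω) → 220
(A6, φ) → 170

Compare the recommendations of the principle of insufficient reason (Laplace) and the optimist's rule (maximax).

laplace → A3; maximax → A5 (disagree)

Row averages: A1=76, A2=102, A3=170, A4=114, A5=102, A6=154
Highest average = 170 → A3.
Row maxima: A1=180, A2=190, A3=210, A4=230, A5=240, A6=180
Best best-case = 240 → A5.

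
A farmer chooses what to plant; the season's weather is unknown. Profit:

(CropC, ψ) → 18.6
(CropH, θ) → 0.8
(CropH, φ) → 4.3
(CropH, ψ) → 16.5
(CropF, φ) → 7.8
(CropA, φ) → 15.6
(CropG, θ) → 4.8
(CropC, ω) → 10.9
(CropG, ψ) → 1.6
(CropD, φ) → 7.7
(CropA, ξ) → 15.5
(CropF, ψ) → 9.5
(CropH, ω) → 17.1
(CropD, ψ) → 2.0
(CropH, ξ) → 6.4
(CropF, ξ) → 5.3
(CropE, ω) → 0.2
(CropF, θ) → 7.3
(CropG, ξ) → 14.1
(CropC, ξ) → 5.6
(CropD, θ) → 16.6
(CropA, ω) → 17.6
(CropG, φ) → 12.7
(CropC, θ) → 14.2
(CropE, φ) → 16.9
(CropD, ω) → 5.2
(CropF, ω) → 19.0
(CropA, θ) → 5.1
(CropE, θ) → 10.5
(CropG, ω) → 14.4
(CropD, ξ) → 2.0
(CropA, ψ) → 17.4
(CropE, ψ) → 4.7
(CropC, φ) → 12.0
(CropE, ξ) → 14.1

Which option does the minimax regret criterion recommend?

Column bests: θ=16.6, φ=16.9, ψ=18.6, ω=19.0, ξ=15.5.
CropF regrets: 9.3, 9.1, 9.1, 0.0, 10.2 → max 10.2
CropH regrets: 15.8, 12.6, 2.1, 1.9, 9.1 → max 15.8
CropG regrets: 11.8, 4.2, 17.0, 4.6, 1.4 → max 17.0
CropE regrets: 6.1, 0.0, 13.9, 18.8, 1.4 → max 18.8
CropD regrets: 0.0, 9.2, 16.6, 13.8, 13.5 → max 16.6
CropA regrets: 11.5, 1.3, 1.2, 1.4, 0.0 → max 11.5
CropC regrets: 2.4, 4.9, 0.0, 8.1, 9.9 → max 9.9
Smallest max regret = 9.9 → CropC.

CropC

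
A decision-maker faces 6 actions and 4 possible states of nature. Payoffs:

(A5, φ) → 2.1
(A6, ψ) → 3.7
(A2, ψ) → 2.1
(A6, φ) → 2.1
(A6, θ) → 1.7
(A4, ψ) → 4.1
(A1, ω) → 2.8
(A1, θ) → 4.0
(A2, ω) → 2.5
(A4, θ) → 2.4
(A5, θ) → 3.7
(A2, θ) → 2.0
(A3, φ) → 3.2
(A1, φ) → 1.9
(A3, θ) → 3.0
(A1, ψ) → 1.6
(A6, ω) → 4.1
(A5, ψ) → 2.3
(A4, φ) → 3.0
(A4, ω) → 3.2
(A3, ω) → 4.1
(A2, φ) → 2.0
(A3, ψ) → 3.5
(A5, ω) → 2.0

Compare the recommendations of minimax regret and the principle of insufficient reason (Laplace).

minimax regret → A3; laplace → A3 (agree)

Column bests: θ=4.0, φ=3.2, ψ=4.1, ω=4.1.
A1 regrets: 0.0, 1.3, 2.5, 1.3 → max 2.5
A2 regrets: 2.0, 1.2, 2.0, 1.6 → max 2.0
A3 regrets: 1.0, 0.0, 0.6, 0.0 → max 1.0
A4 regrets: 1.6, 0.2, 0.0, 0.9 → max 1.6
A5 regrets: 0.3, 1.1, 1.8, 2.1 → max 2.1
A6 regrets: 2.3, 1.1, 0.4, 0.0 → max 2.3
Smallest max regret = 1.0 → A3.
Row averages: A1=2.575, A2=2.15, A3=3.45, A4=3.175, A5=2.525, A6=2.9
Highest average = 3.45 → A3.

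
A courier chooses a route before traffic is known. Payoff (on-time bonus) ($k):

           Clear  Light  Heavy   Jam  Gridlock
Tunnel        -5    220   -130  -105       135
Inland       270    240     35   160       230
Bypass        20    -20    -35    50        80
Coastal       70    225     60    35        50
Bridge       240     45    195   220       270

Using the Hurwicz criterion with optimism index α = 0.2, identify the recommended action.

Tunnel: 0.2·220 + 0.8·(-130) = -60
Inland: 0.2·270 + 0.8·35 = 82
Bypass: 0.2·80 + 0.8·(-35) = -12
Coastal: 0.2·225 + 0.8·35 = 73
Bridge: 0.2·270 + 0.8·45 = 90
Highest Hurwicz score = 90 → Bridge.

Bridge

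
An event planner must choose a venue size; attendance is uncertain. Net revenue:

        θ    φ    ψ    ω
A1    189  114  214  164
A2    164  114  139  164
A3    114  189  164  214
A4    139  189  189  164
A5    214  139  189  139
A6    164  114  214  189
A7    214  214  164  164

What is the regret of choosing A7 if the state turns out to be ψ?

50

Best payoff under ψ is 214.
Regret = 214 − 164 = 50.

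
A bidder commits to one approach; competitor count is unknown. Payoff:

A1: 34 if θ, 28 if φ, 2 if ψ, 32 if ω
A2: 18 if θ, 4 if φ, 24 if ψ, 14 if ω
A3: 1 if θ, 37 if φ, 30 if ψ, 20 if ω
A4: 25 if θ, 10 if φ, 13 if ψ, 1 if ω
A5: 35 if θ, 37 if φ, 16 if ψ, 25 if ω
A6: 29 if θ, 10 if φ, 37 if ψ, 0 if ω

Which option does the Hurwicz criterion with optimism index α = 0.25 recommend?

A5

A1: 0.25·34 + 0.75·2 = 10
A2: 0.25·24 + 0.75·4 = 9
A3: 0.25·37 + 0.75·1 = 10
A4: 0.25·25 + 0.75·1 = 7
A5: 0.25·37 + 0.75·16 = 21.25
A6: 0.25·37 + 0.75·0 = 9.25
Highest Hurwicz score = 21.25 → A5.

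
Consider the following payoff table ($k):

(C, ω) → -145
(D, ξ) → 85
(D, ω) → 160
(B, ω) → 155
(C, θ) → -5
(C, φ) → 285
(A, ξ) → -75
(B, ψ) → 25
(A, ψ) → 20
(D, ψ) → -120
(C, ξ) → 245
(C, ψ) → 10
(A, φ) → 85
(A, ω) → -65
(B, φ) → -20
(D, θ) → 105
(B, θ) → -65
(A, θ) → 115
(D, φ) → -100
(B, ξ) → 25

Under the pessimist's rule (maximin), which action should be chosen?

Row minima: A=-75, B=-65, C=-145, D=-120
Best worst-case = -65 → B.

B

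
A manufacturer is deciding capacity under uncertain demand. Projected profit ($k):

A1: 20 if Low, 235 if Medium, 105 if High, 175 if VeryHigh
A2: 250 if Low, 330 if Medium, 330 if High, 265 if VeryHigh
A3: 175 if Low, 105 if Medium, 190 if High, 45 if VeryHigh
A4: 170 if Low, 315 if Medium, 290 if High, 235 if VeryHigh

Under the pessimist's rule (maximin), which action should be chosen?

A2

Row minima: A1=20, A2=250, A3=45, A4=170
Best worst-case = 250 → A2.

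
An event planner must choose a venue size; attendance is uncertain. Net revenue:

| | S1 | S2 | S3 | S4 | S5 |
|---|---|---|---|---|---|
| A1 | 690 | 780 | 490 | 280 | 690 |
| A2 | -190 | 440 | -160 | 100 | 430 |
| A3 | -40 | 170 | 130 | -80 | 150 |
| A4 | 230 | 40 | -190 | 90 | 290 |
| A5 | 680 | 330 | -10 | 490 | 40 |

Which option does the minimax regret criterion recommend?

Column bests: S1=690, S2=780, S3=490, S4=490, S5=690.
A1 regrets: 0, 0, 0, 210, 0 → max 210
A2 regrets: 880, 340, 650, 390, 260 → max 880
A3 regrets: 730, 610, 360, 570, 540 → max 730
A4 regrets: 460, 740, 680, 400, 400 → max 740
A5 regrets: 10, 450, 500, 0, 650 → max 650
Smallest max regret = 210 → A1.

A1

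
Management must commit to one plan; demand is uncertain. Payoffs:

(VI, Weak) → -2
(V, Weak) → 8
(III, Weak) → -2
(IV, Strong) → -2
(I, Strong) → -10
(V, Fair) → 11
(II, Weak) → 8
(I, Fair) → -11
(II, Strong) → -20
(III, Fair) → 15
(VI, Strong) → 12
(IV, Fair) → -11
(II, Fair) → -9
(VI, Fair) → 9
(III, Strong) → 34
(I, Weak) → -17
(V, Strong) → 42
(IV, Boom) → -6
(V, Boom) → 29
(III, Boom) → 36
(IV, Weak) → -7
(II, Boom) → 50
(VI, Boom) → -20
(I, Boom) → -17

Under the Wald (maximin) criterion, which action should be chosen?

V

Row minima: I=-17, II=-20, III=-2, IV=-11, V=8, VI=-20
Best worst-case = 8 → V.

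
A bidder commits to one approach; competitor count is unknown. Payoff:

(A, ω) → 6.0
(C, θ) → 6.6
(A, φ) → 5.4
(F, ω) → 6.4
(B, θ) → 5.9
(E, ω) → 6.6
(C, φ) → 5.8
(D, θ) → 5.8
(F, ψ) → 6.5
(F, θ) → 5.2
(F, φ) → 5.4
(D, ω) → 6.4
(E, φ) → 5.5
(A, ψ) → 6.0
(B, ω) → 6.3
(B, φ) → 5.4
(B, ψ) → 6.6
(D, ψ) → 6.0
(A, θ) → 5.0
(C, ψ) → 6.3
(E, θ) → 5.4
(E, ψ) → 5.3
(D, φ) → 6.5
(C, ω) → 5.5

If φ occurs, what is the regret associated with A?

1.1

Best payoff under φ is 6.5.
Regret = 6.5 − 5.4 = 1.1.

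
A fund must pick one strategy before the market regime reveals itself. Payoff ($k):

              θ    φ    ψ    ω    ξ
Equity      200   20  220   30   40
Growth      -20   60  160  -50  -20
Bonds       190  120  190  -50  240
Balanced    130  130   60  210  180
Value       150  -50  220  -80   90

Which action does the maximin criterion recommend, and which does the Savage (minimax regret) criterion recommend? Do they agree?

maximin → Balanced; minimax regret → Balanced (agree)

Row minima: Equity=20, Growth=-50, Bonds=-50, Balanced=60, Value=-80
Best worst-case = 60 → Balanced.
Column bests: θ=200, φ=130, ψ=220, ω=210, ξ=240.
Equity regrets: 0, 110, 0, 180, 200 → max 200
Growth regrets: 220, 70, 60, 260, 260 → max 260
Bonds regrets: 10, 10, 30, 260, 0 → max 260
Balanced regrets: 70, 0, 160, 0, 60 → max 160
Value regrets: 50, 180, 0, 290, 150 → max 290
Smallest max regret = 160 → Balanced.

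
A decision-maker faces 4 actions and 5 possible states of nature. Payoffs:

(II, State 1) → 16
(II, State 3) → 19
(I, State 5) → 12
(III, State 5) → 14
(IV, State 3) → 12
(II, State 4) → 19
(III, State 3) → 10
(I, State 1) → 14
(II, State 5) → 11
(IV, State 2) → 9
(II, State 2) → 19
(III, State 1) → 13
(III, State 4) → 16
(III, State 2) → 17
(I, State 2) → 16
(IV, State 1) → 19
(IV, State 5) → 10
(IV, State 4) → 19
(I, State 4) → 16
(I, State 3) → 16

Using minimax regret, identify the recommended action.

Column bests: State 1=19, State 2=19, State 3=19, State 4=19, State 5=14.
I regrets: 5, 3, 3, 3, 2 → max 5
II regrets: 3, 0, 0, 0, 3 → max 3
III regrets: 6, 2, 9, 3, 0 → max 9
IV regrets: 0, 10, 7, 0, 4 → max 10
Smallest max regret = 3 → II.

II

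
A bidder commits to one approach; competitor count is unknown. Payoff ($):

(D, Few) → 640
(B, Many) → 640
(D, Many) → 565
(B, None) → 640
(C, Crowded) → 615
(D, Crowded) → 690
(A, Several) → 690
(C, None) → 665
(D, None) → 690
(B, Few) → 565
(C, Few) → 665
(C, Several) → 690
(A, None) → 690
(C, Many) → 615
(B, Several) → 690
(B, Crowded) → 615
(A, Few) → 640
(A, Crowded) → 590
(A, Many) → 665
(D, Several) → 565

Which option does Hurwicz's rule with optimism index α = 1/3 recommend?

A: 1/3·690 + 2/3·590 = 1870/3
B: 1/3·690 + 2/3·565 = 1820/3
C: 1/3·690 + 2/3·615 = 640
D: 1/3·690 + 2/3·565 = 1820/3
Highest Hurwicz score = 640 → C.

C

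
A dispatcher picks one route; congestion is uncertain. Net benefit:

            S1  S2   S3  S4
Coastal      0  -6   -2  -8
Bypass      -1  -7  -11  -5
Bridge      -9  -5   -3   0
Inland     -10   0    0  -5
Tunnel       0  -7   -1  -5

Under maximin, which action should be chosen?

Tunnel

Row minima: Coastal=-8, Bypass=-11, Bridge=-9, Inland=-10, Tunnel=-7
Best worst-case = -7 → Tunnel.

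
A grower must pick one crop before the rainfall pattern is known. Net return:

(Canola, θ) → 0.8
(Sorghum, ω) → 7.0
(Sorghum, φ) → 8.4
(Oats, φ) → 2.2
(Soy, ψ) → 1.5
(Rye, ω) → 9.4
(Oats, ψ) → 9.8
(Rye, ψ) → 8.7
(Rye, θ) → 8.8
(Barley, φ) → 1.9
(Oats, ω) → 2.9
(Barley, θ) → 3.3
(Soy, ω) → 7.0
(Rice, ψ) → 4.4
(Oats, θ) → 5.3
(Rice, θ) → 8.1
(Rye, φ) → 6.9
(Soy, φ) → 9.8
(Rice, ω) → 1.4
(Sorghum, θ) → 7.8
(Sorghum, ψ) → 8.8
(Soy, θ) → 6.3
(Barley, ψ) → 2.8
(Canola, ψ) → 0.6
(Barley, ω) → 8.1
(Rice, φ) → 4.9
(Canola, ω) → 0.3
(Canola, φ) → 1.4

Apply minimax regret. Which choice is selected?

Column bests: θ=8.8, φ=9.8, ψ=9.8, ω=9.4.
Canola regrets: 8.0, 8.4, 9.2, 9.1 → max 9.2
Rye regrets: 0.0, 2.9, 1.1, 0.0 → max 2.9
Oats regrets: 3.5, 7.6, 0.0, 6.5 → max 7.6
Soy regrets: 2.5, 0.0, 8.3, 2.4 → max 8.3
Rice regrets: 0.7, 4.9, 5.4, 8.0 → max 8.0
Barley regrets: 5.5, 7.9, 7.0, 1.3 → max 7.9
Sorghum regrets: 1.0, 1.4, 1.0, 2.4 → max 2.4
Smallest max regret = 2.4 → Sorghum.

Sorghum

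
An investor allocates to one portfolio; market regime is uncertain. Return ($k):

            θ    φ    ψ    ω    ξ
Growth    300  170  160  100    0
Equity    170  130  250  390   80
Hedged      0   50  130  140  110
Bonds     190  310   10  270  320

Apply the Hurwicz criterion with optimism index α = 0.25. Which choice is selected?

Growth: 0.25·300 + 0.75·0 = 75
Equity: 0.25·390 + 0.75·80 = 157.5
Hedged: 0.25·140 + 0.75·0 = 35
Bonds: 0.25·320 + 0.75·10 = 87.5
Highest Hurwicz score = 157.5 → Equity.

Equity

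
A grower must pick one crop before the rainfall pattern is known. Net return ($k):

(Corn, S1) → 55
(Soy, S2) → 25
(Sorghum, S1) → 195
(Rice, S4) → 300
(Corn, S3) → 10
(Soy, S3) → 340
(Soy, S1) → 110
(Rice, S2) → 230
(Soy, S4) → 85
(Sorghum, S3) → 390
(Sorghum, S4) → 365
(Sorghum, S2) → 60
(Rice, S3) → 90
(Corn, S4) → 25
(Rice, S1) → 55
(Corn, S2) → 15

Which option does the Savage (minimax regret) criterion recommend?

Sorghum

Column bests: S1=195, S2=230, S3=390, S4=365.
Sorghum regrets: 0, 170, 0, 0 → max 170
Corn regrets: 140, 215, 380, 340 → max 380
Soy regrets: 85, 205, 50, 280 → max 280
Rice regrets: 140, 0, 300, 65 → max 300
Smallest max regret = 170 → Sorghum.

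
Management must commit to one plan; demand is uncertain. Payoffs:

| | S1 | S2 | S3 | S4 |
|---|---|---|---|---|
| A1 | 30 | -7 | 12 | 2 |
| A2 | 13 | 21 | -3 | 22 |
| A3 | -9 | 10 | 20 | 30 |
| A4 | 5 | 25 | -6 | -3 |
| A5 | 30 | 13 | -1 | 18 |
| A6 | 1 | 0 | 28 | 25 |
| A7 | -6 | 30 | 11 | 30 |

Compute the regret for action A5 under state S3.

29

Best payoff under S3 is 28.
Regret = 28 − (-1) = 29.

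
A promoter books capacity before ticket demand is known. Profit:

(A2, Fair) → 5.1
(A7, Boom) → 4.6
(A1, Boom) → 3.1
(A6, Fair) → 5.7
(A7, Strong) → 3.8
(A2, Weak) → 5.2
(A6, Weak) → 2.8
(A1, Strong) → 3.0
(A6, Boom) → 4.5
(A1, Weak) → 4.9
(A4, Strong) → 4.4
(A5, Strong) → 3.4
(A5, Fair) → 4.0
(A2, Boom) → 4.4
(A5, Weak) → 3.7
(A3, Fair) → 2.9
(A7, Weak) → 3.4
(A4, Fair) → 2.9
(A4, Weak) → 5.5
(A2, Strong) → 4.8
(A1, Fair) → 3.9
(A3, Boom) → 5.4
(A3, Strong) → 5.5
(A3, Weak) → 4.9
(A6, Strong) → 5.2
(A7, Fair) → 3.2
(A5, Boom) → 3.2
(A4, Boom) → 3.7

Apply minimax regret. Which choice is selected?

Column bests: Weak=5.5, Fair=5.7, Strong=5.5, Boom=5.4.
A1 regrets: 0.6, 1.8, 2.5, 2.3 → max 2.5
A2 regrets: 0.3, 0.6, 0.7, 1.0 → max 1.0
A3 regrets: 0.6, 2.8, 0.0, 0.0 → max 2.8
A4 regrets: 0.0, 2.8, 1.1, 1.7 → max 2.8
A5 regrets: 1.8, 1.7, 2.1, 2.2 → max 2.2
A6 regrets: 2.7, 0.0, 0.3, 0.9 → max 2.7
A7 regrets: 2.1, 2.5, 1.7, 0.8 → max 2.5
Smallest max regret = 1.0 → A2.

A2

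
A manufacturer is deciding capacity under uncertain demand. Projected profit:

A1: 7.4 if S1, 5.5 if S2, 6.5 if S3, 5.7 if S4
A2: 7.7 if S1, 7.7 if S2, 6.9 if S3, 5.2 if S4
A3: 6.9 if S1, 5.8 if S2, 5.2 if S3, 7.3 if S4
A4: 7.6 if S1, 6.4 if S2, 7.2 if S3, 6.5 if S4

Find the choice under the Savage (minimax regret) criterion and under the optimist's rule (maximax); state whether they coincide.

Column bests: S1=7.7, S2=7.7, S3=7.2, S4=7.3.
A1 regrets: 0.3, 2.2, 0.7, 1.6 → max 2.2
A2 regrets: 0.0, 0.0, 0.3, 2.1 → max 2.1
A3 regrets: 0.8, 1.9, 2.0, 0.0 → max 2.0
A4 regrets: 0.1, 1.3, 0.0, 0.8 → max 1.3
Smallest max regret = 1.3 → A4.
Row maxima: A1=7.4, A2=7.7, A3=7.3, A4=7.6
Best best-case = 7.7 → A2.

minimax regret → A4; maximax → A2 (disagree)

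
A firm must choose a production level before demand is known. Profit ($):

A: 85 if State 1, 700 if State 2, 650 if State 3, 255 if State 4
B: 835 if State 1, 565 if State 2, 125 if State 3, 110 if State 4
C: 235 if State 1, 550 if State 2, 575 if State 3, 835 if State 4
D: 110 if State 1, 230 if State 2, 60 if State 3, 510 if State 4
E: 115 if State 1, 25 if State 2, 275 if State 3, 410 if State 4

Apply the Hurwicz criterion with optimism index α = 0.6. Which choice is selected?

C

A: 0.6·700 + 0.4·85 = 454
B: 0.6·835 + 0.4·110 = 545
C: 0.6·835 + 0.4·235 = 595
D: 0.6·510 + 0.4·60 = 330
E: 0.6·410 + 0.4·25 = 256
Highest Hurwicz score = 595 → C.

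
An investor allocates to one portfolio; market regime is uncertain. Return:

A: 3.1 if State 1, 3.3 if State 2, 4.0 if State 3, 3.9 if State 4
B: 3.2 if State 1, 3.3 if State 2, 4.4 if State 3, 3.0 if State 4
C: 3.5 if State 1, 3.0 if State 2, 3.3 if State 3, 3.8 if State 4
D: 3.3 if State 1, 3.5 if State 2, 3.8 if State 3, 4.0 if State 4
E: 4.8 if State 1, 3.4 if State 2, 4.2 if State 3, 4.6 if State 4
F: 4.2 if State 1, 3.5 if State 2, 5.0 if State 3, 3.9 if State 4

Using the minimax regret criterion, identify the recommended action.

F

Column bests: State 1=4.8, State 2=3.5, State 3=5.0, State 4=4.6.
A regrets: 1.7, 0.2, 1.0, 0.7 → max 1.7
B regrets: 1.6, 0.2, 0.6, 1.6 → max 1.6
C regrets: 1.3, 0.5, 1.7, 0.8 → max 1.7
D regrets: 1.5, 0.0, 1.2, 0.6 → max 1.5
E regrets: 0.0, 0.1, 0.8, 0.0 → max 0.8
F regrets: 0.6, 0.0, 0.0, 0.7 → max 0.7
Smallest max regret = 0.7 → F.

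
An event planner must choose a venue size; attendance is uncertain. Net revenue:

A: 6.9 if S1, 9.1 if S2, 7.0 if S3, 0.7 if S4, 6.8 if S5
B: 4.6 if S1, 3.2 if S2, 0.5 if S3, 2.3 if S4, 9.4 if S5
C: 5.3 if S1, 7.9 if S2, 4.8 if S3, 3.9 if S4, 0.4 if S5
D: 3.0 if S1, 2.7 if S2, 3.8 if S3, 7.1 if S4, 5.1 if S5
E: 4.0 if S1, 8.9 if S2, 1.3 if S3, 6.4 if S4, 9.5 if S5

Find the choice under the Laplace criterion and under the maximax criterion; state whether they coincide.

laplace → A; maximax → E (disagree)

Row averages: A=6.1, B=4, C=4.46, D=4.34, E=6.02
Highest average = 6.1 → A.
Row maxima: A=9.1, B=9.4, C=7.9, D=7.1, E=9.5
Best best-case = 9.5 → E.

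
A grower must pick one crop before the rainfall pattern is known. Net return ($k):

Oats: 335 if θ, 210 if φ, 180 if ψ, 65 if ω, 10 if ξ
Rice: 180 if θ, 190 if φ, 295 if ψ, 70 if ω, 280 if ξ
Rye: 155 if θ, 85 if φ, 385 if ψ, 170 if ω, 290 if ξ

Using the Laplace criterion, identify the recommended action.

Row averages: Oats=160, Rice=203, Rye=217
Highest average = 217 → Rye.

Rye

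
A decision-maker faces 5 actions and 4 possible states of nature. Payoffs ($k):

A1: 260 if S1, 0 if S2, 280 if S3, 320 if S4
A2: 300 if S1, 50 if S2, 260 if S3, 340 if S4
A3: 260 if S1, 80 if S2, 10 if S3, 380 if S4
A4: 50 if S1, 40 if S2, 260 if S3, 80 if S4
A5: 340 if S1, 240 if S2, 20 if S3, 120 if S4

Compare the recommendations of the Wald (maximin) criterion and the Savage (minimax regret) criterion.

maximin → A2; minimax regret → A2 (agree)

Row minima: A1=0, A2=50, A3=10, A4=40, A5=20
Best worst-case = 50 → A2.
Column bests: S1=340, S2=240, S3=280, S4=380.
A1 regrets: 80, 240, 0, 60 → max 240
A2 regrets: 40, 190, 20, 40 → max 190
A3 regrets: 80, 160, 270, 0 → max 270
A4 regrets: 290, 200, 20, 300 → max 300
A5 regrets: 0, 0, 260, 260 → max 260
Smallest max regret = 190 → A2.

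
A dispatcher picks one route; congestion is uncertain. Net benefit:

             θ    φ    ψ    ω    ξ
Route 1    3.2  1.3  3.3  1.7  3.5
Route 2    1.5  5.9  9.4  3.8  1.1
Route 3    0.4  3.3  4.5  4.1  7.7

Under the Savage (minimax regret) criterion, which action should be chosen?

Route 3

Column bests: θ=3.2, φ=5.9, ψ=9.4, ω=4.1, ξ=7.7.
Route 1 regrets: 0.0, 4.6, 6.1, 2.4, 4.2 → max 6.1
Route 2 regrets: 1.7, 0.0, 0.0, 0.3, 6.6 → max 6.6
Route 3 regrets: 2.8, 2.6, 4.9, 0.0, 0.0 → max 4.9
Smallest max regret = 4.9 → Route 3.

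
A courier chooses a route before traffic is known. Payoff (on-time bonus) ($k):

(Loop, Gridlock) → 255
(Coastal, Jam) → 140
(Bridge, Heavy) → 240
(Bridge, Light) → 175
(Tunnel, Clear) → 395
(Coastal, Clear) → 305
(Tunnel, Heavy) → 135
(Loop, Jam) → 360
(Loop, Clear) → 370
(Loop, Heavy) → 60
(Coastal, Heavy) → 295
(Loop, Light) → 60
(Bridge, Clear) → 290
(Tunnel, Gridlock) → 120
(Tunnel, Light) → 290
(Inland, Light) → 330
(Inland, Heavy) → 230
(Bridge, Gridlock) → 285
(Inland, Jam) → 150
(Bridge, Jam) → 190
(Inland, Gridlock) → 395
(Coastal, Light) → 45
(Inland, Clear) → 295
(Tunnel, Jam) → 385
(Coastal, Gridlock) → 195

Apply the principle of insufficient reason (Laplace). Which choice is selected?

Row averages: Coastal=196, Bridge=236, Inland=280, Loop=221, Tunnel=265
Highest average = 280 → Inland.

Inland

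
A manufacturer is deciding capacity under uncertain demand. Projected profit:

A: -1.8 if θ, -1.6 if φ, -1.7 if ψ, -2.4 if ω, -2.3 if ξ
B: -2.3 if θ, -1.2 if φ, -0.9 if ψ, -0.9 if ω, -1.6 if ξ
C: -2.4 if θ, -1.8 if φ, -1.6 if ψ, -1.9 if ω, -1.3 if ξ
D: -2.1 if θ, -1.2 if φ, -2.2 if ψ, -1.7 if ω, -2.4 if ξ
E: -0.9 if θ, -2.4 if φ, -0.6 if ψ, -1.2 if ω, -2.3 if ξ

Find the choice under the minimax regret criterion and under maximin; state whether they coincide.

minimax regret → E; maximin → B (disagree)

Column bests: θ=-0.9, φ=-1.2, ψ=-0.6, ω=-0.9, ξ=-1.3.
A regrets: 0.9, 0.4, 1.1, 1.5, 1.0 → max 1.5
B regrets: 1.4, 0.0, 0.3, 0.0, 0.3 → max 1.4
C regrets: 1.5, 0.6, 1.0, 1.0, 0.0 → max 1.5
D regrets: 1.2, 0.0, 1.6, 0.8, 1.1 → max 1.6
E regrets: 0.0, 1.2, 0.0, 0.3, 1.0 → max 1.2
Smallest max regret = 1.2 → E.
Row minima: A=-2.4, B=-2.3, C=-2.4, D=-2.4, E=-2.4
Best worst-case = -2.3 → B.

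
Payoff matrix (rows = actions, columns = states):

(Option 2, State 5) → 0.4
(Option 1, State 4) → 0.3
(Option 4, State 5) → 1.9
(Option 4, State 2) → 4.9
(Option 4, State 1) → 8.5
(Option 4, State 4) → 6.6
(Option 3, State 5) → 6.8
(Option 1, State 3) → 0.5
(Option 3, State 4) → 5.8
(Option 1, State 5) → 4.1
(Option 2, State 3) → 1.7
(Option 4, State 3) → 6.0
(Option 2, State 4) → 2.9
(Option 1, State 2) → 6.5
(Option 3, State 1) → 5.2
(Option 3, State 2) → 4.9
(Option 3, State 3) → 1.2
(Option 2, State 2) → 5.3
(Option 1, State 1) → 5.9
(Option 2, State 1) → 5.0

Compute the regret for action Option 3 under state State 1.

Best payoff under State 1 is 8.5.
Regret = 8.5 − 5.2 = 3.3.

3.3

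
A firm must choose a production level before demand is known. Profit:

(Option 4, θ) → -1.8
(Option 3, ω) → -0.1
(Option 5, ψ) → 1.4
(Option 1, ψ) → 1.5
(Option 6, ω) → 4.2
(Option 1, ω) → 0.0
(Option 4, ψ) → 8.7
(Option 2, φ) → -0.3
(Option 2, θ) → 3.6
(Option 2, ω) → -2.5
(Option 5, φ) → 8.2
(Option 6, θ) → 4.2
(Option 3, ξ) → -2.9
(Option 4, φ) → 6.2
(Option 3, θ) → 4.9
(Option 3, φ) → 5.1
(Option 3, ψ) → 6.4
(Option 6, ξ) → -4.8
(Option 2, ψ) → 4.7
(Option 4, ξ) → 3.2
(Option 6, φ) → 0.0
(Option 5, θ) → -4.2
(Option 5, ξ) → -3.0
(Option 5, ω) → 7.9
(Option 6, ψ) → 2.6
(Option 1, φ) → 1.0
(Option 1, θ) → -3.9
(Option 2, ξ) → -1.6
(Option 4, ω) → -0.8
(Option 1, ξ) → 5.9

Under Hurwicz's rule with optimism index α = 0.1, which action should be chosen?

Option 4

Option 1: 0.1·5.9 + 0.9·(-3.9) = -2.92
Option 2: 0.1·4.7 + 0.9·(-2.5) = -1.78
Option 3: 0.1·6.4 + 0.9·(-2.9) = -1.97
Option 4: 0.1·8.7 + 0.9·(-1.8) = -0.75
Option 5: 0.1·8.2 + 0.9·(-4.2) = -2.96
Option 6: 0.1·4.2 + 0.9·(-4.8) = -3.9
Highest Hurwicz score = -0.75 → Option 4.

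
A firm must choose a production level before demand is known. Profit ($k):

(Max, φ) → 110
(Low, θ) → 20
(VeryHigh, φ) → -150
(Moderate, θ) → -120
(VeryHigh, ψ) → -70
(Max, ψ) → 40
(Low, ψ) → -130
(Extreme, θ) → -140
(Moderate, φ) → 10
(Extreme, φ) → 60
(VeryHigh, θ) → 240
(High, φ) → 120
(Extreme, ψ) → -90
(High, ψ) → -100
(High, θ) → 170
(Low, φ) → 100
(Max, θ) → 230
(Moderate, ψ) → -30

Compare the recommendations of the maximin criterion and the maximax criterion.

Row minima: Low=-130, Moderate=-120, High=-100, VeryHigh=-150, Extreme=-140, Max=40
Best worst-case = 40 → Max.
Row maxima: Low=100, Moderate=10, High=170, VeryHigh=240, Extreme=60, Max=230
Best best-case = 240 → VeryHigh.

maximin → Max; maximax → VeryHigh (disagree)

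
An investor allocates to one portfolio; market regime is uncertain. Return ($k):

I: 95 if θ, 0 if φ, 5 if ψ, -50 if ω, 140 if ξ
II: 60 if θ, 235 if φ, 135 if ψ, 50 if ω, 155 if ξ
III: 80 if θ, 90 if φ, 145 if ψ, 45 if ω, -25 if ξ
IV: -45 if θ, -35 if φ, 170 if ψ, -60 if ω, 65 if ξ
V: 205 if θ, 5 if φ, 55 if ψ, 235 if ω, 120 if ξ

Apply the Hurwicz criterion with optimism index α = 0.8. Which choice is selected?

I: 0.8·140 + 0.2·(-50) = 102
II: 0.8·235 + 0.2·50 = 198
III: 0.8·145 + 0.2·(-25) = 111
IV: 0.8·170 + 0.2·(-60) = 124
V: 0.8·235 + 0.2·5 = 189
Highest Hurwicz score = 198 → II.

II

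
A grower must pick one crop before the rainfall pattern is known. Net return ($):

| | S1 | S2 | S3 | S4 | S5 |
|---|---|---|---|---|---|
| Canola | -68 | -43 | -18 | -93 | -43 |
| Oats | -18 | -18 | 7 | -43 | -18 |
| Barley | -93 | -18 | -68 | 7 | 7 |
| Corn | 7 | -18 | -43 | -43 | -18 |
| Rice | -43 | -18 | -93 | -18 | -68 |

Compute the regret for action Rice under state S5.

75

Best payoff under S5 is 7.
Regret = 7 − (-68) = 75.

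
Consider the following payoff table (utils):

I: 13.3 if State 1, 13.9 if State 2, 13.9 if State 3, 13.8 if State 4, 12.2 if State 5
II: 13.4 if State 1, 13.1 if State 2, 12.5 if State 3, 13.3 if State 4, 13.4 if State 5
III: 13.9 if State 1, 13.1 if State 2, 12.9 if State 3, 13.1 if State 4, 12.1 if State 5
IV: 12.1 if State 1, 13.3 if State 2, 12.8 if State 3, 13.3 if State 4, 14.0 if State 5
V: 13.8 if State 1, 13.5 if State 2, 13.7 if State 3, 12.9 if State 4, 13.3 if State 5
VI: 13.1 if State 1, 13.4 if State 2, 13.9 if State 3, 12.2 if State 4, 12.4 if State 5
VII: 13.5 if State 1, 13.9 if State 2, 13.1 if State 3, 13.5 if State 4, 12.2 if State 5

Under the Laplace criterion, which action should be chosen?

Row averages: I=13.42, II=13.14, III=13.02, IV=13.1, V=13.44, VI=13, VII=13.24
Highest average = 13.44 → V.

V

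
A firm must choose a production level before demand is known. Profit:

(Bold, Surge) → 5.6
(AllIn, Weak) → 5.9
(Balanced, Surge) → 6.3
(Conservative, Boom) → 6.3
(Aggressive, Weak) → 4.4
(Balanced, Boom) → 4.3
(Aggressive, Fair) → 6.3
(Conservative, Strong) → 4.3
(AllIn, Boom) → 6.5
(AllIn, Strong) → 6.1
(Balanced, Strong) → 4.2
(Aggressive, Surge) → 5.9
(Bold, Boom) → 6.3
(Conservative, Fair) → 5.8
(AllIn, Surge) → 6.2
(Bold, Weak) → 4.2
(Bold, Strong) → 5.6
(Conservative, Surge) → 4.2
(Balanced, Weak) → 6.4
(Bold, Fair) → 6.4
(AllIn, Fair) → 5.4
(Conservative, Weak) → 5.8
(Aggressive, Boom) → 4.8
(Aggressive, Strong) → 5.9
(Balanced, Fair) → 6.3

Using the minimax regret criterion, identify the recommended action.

Column bests: Weak=6.4, Fair=6.4, Strong=6.1, Boom=6.5, Surge=6.3.
Conservative regrets: 0.6, 0.6, 1.8, 0.2, 2.1 → max 2.1
Balanced regrets: 0.0, 0.1, 1.9, 2.2, 0.0 → max 2.2
Aggressive regrets: 2.0, 0.1, 0.2, 1.7, 0.4 → max 2.0
Bold regrets: 2.2, 0.0, 0.5, 0.2, 0.7 → max 2.2
AllIn regrets: 0.5, 1.0, 0.0, 0.0, 0.1 → max 1.0
Smallest max regret = 1.0 → AllIn.

AllIn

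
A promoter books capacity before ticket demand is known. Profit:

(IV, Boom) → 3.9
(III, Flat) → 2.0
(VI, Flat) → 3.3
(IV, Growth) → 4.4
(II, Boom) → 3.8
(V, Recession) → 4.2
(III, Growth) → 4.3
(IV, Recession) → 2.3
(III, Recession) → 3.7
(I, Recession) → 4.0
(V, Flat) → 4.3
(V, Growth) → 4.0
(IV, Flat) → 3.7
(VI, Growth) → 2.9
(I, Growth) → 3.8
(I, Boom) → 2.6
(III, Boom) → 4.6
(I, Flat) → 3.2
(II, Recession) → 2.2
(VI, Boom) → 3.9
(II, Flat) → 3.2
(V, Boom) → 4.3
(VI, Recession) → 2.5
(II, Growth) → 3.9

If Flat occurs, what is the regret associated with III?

2.3

Best payoff under Flat is 4.3.
Regret = 4.3 − 2.0 = 2.3.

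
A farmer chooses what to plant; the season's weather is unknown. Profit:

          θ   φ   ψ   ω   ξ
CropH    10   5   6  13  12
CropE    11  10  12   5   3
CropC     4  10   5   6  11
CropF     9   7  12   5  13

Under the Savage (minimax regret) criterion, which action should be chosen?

Column bests: θ=11, φ=10, ψ=12, ω=13, ξ=13.
CropH regrets: 1, 5, 6, 0, 1 → max 6
CropE regrets: 0, 0, 0, 8, 10 → max 10
CropC regrets: 7, 0, 7, 7, 2 → max 7
CropF regrets: 2, 3, 0, 8, 0 → max 8
Smallest max regret = 6 → CropH.

CropH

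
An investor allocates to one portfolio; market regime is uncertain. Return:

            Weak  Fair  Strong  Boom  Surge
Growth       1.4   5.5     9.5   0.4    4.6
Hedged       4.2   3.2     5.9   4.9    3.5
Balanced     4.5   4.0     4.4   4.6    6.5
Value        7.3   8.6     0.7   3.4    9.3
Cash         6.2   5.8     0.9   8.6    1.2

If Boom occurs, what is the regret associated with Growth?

8.2

Best payoff under Boom is 8.6.
Regret = 8.6 − 0.4 = 8.2.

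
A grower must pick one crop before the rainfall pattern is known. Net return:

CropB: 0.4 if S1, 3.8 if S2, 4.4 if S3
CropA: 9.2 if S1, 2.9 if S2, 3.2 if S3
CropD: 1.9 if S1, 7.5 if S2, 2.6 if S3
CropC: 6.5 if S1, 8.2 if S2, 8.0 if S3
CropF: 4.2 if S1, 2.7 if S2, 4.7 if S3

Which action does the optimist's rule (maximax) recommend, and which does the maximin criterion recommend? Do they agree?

maximax → CropA; maximin → CropC (disagree)

Row maxima: CropB=4.4, CropA=9.2, CropD=7.5, CropC=8.2, CropF=4.7
Best best-case = 9.2 → CropA.
Row minima: CropB=0.4, CropA=2.9, CropD=1.9, CropC=6.5, CropF=2.7
Best worst-case = 6.5 → CropC.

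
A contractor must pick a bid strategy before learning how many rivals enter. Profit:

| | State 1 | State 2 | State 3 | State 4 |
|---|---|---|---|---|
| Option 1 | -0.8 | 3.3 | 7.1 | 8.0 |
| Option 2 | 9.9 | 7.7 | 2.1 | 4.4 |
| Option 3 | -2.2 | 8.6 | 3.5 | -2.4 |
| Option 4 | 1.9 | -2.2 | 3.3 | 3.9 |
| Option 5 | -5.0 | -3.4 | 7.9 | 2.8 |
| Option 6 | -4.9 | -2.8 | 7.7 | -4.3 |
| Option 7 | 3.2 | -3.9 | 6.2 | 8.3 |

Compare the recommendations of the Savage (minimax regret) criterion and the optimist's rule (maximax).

minimax regret → Option 2; maximax → Option 2 (agree)

Column bests: State 1=9.9, State 2=8.6, State 3=7.9, State 4=8.3.
Option 1 regrets: 10.7, 5.3, 0.8, 0.3 → max 10.7
Option 2 regrets: 0.0, 0.9, 5.8, 3.9 → max 5.8
Option 3 regrets: 12.1, 0.0, 4.4, 10.7 → max 12.1
Option 4 regrets: 8.0, 10.8, 4.6, 4.4 → max 10.8
Option 5 regrets: 14.9, 12.0, 0.0, 5.5 → max 14.9
Option 6 regrets: 14.8, 11.4, 0.2, 12.6 → max 14.8
Option 7 regrets: 6.7, 12.5, 1.7, 0.0 → max 12.5
Smallest max regret = 5.8 → Option 2.
Row maxima: Option 1=8.0, Option 2=9.9, Option 3=8.6, Option 4=3.9, Option 5=7.9, Option 6=7.7, Option 7=8.3
Best best-case = 9.9 → Option 2.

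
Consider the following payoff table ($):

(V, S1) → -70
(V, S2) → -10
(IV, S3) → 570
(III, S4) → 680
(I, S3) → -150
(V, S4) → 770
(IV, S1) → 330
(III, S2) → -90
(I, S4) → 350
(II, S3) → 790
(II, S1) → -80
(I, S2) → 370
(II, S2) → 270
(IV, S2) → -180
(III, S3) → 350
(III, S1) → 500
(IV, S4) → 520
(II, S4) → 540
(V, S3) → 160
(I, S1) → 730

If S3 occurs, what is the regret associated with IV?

220

Best payoff under S3 is 790.
Regret = 790 − 570 = 220.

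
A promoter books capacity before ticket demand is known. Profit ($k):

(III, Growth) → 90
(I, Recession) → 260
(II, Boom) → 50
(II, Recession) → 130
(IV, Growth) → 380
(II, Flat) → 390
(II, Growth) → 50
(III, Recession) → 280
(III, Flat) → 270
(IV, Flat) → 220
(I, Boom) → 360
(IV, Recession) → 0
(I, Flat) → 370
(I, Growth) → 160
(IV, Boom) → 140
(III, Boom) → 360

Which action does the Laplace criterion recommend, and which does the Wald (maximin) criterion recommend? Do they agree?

laplace → I; maximin → I (agree)

Row averages: I=287.5, II=155, III=250, IV=185
Highest average = 287.5 → I.
Row minima: I=160, II=50, III=90, IV=0
Best worst-case = 160 → I.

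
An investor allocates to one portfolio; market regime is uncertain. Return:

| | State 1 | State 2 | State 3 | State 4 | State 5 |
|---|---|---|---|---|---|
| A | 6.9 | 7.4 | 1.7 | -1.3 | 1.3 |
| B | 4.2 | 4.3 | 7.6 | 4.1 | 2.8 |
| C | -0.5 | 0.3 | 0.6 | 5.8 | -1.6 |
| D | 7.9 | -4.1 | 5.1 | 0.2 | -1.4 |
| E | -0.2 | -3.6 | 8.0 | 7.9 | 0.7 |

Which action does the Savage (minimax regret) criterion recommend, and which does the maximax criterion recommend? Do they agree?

minimax regret → B; maximax → E (disagree)

Column bests: State 1=7.9, State 2=7.4, State 3=8.0, State 4=7.9, State 5=2.8.
A regrets: 1.0, 0.0, 6.3, 9.2, 1.5 → max 9.2
B regrets: 3.7, 3.1, 0.4, 3.8, 0.0 → max 3.8
C regrets: 8.4, 7.1, 7.4, 2.1, 4.4 → max 8.4
D regrets: 0.0, 11.5, 2.9, 7.7, 4.2 → max 11.5
E regrets: 8.1, 11.0, 0.0, 0.0, 2.1 → max 11.0
Smallest max regret = 3.8 → B.
Row maxima: A=7.4, B=7.6, C=5.8, D=7.9, E=8.0
Best best-case = 8.0 → E.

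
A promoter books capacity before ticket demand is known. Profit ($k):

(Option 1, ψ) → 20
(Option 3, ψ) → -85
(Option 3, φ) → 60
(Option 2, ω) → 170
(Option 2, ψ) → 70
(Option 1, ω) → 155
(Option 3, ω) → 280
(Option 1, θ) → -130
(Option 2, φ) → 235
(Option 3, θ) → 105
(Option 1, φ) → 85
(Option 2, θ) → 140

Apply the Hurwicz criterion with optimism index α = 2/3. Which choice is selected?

Option 2

Option 1: 2/3·155 + 1/3·(-130) = 60
Option 2: 2/3·235 + 1/3·70 = 180
Option 3: 2/3·280 + 1/3·(-85) = 475/3
Highest Hurwicz score = 180 → Option 2.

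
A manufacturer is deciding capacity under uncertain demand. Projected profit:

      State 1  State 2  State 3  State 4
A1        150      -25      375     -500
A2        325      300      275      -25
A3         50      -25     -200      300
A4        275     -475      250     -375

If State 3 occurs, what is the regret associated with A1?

Best payoff under State 3 is 375.
Regret = 375 − 375 = 0.

0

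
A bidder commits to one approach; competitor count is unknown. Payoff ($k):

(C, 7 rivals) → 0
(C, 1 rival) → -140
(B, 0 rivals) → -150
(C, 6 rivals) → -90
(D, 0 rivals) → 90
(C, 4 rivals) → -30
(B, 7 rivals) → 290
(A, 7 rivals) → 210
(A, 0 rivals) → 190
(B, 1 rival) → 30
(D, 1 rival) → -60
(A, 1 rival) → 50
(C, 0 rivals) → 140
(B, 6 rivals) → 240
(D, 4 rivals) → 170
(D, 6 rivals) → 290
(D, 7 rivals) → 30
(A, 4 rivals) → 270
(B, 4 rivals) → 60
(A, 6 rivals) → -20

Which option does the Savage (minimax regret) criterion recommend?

D

Column bests: 0 rivals=190, 1 rival=50, 4 rivals=270, 6 rivals=290, 7 rivals=290.
A regrets: 0, 0, 0, 310, 80 → max 310
B regrets: 340, 20, 210, 50, 0 → max 340
C regrets: 50, 190, 300, 380, 290 → max 380
D regrets: 100, 110, 100, 0, 260 → max 260
Smallest max regret = 260 → D.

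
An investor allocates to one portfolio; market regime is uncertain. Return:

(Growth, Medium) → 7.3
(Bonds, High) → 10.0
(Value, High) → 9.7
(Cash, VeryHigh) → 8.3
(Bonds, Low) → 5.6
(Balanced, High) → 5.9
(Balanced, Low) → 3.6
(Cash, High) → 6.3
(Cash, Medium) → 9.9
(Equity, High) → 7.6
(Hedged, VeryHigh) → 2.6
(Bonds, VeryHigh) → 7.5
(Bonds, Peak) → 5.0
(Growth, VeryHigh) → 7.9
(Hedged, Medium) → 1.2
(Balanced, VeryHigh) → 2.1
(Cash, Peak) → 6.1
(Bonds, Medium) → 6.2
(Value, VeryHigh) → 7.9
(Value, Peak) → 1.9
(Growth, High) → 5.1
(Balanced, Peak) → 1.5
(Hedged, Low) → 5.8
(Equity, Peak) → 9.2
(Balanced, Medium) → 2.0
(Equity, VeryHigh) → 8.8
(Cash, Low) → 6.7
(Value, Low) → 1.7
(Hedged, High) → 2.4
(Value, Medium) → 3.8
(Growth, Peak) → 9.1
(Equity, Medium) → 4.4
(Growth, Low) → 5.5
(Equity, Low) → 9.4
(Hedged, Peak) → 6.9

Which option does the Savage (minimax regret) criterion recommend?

Cash

Column bests: Low=9.4, Medium=9.9, High=10.0, VeryHigh=8.8, Peak=9.2.
Bonds regrets: 3.8, 3.7, 0.0, 1.3, 4.2 → max 4.2
Balanced regrets: 5.8, 7.9, 4.1, 6.7, 7.7 → max 7.9
Growth regrets: 3.9, 2.6, 4.9, 0.9, 0.1 → max 4.9
Hedged regrets: 3.6, 8.7, 7.6, 6.2, 2.3 → max 8.7
Cash regrets: 2.7, 0.0, 3.7, 0.5, 3.1 → max 3.7
Value regrets: 7.7, 6.1, 0.3, 0.9, 7.3 → max 7.7
Equity regrets: 0.0, 5.5, 2.4, 0.0, 0.0 → max 5.5
Smallest max regret = 3.7 → Cash.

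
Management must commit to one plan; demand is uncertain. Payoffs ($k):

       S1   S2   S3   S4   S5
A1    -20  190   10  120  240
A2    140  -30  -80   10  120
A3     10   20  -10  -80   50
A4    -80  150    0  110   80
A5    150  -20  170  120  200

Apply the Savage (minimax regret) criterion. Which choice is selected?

Column bests: S1=150, S2=190, S3=170, S4=120, S5=240.
A1 regrets: 170, 0, 160, 0, 0 → max 170
A2 regrets: 10, 220, 250, 110, 120 → max 250
A3 regrets: 140, 170, 180, 200, 190 → max 200
A4 regrets: 230, 40, 170, 10, 160 → max 230
A5 regrets: 0, 210, 0, 0, 40 → max 210
Smallest max regret = 170 → A1.

A1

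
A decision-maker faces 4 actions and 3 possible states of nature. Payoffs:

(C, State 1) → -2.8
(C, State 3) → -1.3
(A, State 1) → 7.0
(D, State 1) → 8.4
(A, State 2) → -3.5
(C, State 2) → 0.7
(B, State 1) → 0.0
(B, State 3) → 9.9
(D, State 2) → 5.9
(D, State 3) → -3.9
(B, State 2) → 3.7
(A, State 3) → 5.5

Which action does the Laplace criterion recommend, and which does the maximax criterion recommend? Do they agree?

laplace → B; maximax → B (agree)

Row averages: A=3, B=68/15, C=-17/15, D=52/15
Highest average = 68/15 → B.
Row maxima: A=7.0, B=9.9, C=0.7, D=8.4
Best best-case = 9.9 → B.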